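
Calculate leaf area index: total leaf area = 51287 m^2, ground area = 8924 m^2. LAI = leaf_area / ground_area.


LAI = 51287 / 8924 = 5.7471 ≈ 5.75

5.75


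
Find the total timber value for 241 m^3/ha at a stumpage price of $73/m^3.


Value = 241 * 73 = $17593/ha

$17593/ha


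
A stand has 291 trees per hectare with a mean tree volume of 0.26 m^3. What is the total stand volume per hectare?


V_stand = 291 * 0.26 = 75.66 ≈ 75.7 m^3/ha

75.7 m^3/ha


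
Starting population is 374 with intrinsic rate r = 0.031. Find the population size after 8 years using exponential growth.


r*t = 0.031 * 8 = 0.248
exp(0.248) = 1.28146
N = 374 * 1.28146 = 479.266 ≈ 479

479


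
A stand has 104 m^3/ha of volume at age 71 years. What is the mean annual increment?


MAI = 104 / 71 = 1.4648 ≈ 1.46 m^3/ha/yr

1.46 m^3/ha/yr


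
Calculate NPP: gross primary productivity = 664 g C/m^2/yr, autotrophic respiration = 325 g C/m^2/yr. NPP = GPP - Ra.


NPP = GPP - Ra = 664 - 325 = 339 g C/m^2/yr

339 g C/m^2/yr


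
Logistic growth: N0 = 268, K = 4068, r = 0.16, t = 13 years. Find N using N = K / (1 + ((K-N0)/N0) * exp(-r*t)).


(K - N0)/N0 = (4068 - 268)/268 = 3800/268 = 14.1791
r*t = 0.16 * 13 = 2.08; exp(-2.08) = 0.124930
14.1791 * 0.124930 = 1.77139
1 + 1.77139 = 2.77139
N = 4068 / 2.77139 = 1467.86 ≈ 1468

1468


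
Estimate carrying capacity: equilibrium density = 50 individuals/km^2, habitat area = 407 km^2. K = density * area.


K = 50 * 407 = 20350 individuals

20350 individuals


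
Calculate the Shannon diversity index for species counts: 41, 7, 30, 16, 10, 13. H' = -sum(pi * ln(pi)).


Total N = 41 + 7 + 30 + 16 + 10 + 13 = 117
Per-species terms:
  p = 41/117 = 0.350427; ln(p) = -1.048603; p*ln(p) = 0.350427 * (-1.048603) = -0.367459
  p = 7/117 = 0.059829; ln(p) = -2.816265; p*ln(p) = 0.059829 * (-2.816265) = -0.168494
  p = 30/117 = 0.256410; ln(p) = -1.360978; p*ln(p) = 0.256410 * (-1.360978) = -0.348968
  p = 16/117 = 0.136752; ln(p) = -1.989586; p*ln(p) = 0.136752 * (-1.989586) = -0.272080
  p = 10/117 = 0.085470; ln(p) = -2.459590; p*ln(p) = 0.085470 * (-2.459590) = -0.210221
  p = 13/117 = 0.111111; ln(p) = -2.197226; p*ln(p) = 0.111111 * (-2.197226) = -0.244136
sum(p*ln(p)) = (-0.367459) + (-0.168494) + (-0.348968) + (-0.272080) + (-0.210221) + (-0.244136) = -1.611358
H' = -(-1.611358) = 1.611358 ≈ 1.6114

1.6114


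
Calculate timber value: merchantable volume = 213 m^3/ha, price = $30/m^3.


Value = 213 * 30 = $6390/ha

$6390/ha


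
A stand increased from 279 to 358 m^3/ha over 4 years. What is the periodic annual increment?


PAI = (V2 - V1) / period = (358 - 279) / 4 = 79 / 4 = 19.75 m^3/ha/yr

19.75 m^3/ha/yr


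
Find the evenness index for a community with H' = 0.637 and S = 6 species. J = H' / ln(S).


ln(6) = 1.79176
J = H' / ln(S) = 0.637 / 1.79176 = 0.355516 ≈ 0.3555

0.3555


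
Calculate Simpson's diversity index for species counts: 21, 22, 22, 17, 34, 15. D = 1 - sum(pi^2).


Total N = 21 + 22 + 22 + 17 + 34 + 15 = 131
Per-species terms:
  p = 21/131 = 0.160305; p^2 = 0.160305^2 = 0.025698
  p = 22/131 = 0.167939; p^2 = 0.167939^2 = 0.028204
  p = 22/131 = 0.167939; p^2 = 0.167939^2 = 0.028204
  p = 17/131 = 0.129771; p^2 = 0.129771^2 = 0.016841
  p = 34/131 = 0.259542; p^2 = 0.259542^2 = 0.067362
  p = 15/131 = 0.114504; p^2 = 0.114504^2 = 0.013111
sum(p^2) = 0.025698 + 0.028204 + 0.028204 + 0.016841 + 0.067362 + 0.013111 = 0.179420
D = 1 - 0.179420 = 0.820580 ≈ 0.8206

0.8206


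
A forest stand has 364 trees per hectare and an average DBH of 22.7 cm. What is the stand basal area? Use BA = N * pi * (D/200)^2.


(D/200)^2 = (22.7/200)^2 = 0.1135^2 = 0.01288225
Individual BA = 3.141593 * 0.01288225 = 0.0404708 m^2
Stand BA = 364 * 0.0404708 = 14.7314 ≈ 14.73 m^2/ha

14.73 m^2/ha


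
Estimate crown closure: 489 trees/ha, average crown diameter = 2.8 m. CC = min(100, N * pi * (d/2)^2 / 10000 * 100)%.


(d/2)^2 = (2.8/2)^2 = 1.4^2 = 1.96
Crown area = 3.141593 * 1.96 = 6.15752 m^2
N * area / 10000 * 100 = 489 * 6.15752 / 10000 * 100 = 30.1103
CC = min(100, 30.1103) = 30.1103 ≈ 30.1%

30.1%


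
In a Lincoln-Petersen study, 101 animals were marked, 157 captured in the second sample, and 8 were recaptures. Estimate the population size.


N = M * C / R = 101 * 157 / 8 = 15857 / 8 = 1982.13 ≈ 1982

1982 individuals


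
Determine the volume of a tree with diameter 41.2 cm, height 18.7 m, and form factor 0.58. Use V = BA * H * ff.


(D/200)^2 = (41.2/200)^2 = 0.206^2 = 0.042436
BA = 3.141593 * 0.042436 = 0.133317 m^2
V = 0.133317 * 18.7 * 0.58 = 1.44596 ≈ 1.446 m^3

1.446 m^3


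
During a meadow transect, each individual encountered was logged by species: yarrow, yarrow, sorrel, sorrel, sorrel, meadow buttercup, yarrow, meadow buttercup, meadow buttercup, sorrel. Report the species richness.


Total individuals logged = 10
Distinct species (count of individuals): yarrow (3), sorrel (4), meadow buttercup (3)
Species richness = number of distinct species = 3

3


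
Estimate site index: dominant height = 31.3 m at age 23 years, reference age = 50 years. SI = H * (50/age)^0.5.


50/23 = 2.17391
(2.17391)^0.5 = 1.47442
SI = 31.3 * 1.47442 = 46.1493 ≈ 46.1 m

46.1 m


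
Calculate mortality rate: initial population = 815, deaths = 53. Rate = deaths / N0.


Mortality rate = 53 / 815 = 0.065031 ≈ 0.0650

0.0650


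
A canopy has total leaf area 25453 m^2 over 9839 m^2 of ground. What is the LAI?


LAI = 25453 / 9839 = 2.5869 ≈ 2.59

2.59


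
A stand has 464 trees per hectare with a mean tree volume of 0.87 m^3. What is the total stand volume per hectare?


V_stand = 464 * 0.87 = 403.68 ≈ 403.7 m^3/ha

403.7 m^3/ha


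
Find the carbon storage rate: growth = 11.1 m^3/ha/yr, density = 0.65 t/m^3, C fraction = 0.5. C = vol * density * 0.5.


C = 11.1 * 0.65 * 0.5 = 3.6075 ≈ 3.61 t C/ha/yr

3.61 t C/ha/yr


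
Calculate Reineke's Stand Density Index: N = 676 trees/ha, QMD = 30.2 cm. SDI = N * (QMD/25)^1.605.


QMD/25 = 30.2/25 = 1.208
(1.208)^1.605 = exp(1.605 * ln(1.208)) = exp(1.605 * 0.188966) = exp(0.303290) = 1.35431
SDI = 676 * 1.35431 = 915.514 ≈ 916

916


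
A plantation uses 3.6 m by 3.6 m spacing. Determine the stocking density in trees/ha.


N = 10000 / 3.6^2 = 10000 / 12.96 = 771.605 ≈ 772 trees/ha

772 trees/ha


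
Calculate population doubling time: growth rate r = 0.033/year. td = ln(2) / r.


td = ln(2) / 0.033 = 0.693147 / 0.033 = 21.0045 ≈ 21.0 years

21.0 years


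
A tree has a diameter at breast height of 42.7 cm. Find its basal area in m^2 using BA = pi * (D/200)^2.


D/200 = 42.7/200 = 0.2135 m
(D/200)^2 = 0.2135^2 = 0.04558225
BA = 3.141593 * 0.04558225 = 0.143201 ≈ 0.1432 m^2

0.1432 m^2


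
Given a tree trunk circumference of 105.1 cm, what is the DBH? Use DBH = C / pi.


DBH = C / pi = 105.1 / 3.141593 = 33.4544 ≈ 33.45 cm

33.45 cm


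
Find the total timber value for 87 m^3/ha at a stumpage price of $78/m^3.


Value = 87 * 78 = $6786/ha

$6786/ha


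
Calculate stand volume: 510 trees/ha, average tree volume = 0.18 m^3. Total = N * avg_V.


V_stand = 510 * 0.18 = 91.8 m^3/ha

91.8 m^3/ha


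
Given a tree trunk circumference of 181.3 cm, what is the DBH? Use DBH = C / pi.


DBH = C / pi = 181.3 / 3.141593 = 57.7096 ≈ 57.71 cm

57.71 cm


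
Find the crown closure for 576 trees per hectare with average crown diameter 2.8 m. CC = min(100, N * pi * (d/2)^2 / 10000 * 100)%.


(d/2)^2 = (2.8/2)^2 = 1.4^2 = 1.96
Crown area = 3.141593 * 1.96 = 6.15752 m^2
N * area / 10000 * 100 = 576 * 6.15752 / 10000 * 100 = 35.4673
CC = min(100, 35.4673) = 35.4673 ≈ 35.5%

35.5%


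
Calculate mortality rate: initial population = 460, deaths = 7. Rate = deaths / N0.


Mortality rate = 7 / 460 = 0.015217 ≈ 0.0152

0.0152


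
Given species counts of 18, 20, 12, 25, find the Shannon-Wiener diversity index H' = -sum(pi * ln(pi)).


Total N = 18 + 20 + 12 + 25 = 75
Per-species terms:
  p = 18/75 = 0.240000; ln(p) = -1.427116; p*ln(p) = 0.240000 * (-1.427116) = -0.342508
  p = 20/75 = 0.266667; ln(p) = -1.321755; p*ln(p) = 0.266667 * (-1.321755) = -0.352468
  p = 12/75 = 0.160000; ln(p) = -1.832581; p*ln(p) = 0.160000 * (-1.832581) = -0.293213
  p = 25/75 = 0.333333; ln(p) = -1.098613; p*ln(p) = 0.333333 * (-1.098613) = -0.366204
sum(p*ln(p)) = (-0.342508) + (-0.352468) + (-0.293213) + (-0.366204) = -1.354393
H' = -(-1.354393) = 1.354393 ≈ 1.3544

1.3544


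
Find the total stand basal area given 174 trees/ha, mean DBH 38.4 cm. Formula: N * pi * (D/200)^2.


(D/200)^2 = (38.4/200)^2 = 0.192^2 = 0.036864
Individual BA = 3.141593 * 0.036864 = 0.115812 m^2
Stand BA = 174 * 0.115812 = 20.1513 ≈ 20.15 m^2/ha

20.15 m^2/ha


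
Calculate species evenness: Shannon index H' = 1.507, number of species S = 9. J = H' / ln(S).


ln(9) = 2.19722
J = H' / ln(S) = 1.507 / 2.19722 = 0.685867 ≈ 0.6859

0.6859


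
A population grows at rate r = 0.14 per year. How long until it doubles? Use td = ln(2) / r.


td = ln(2) / 0.14 = 0.693147 / 0.14 = 4.95105 ≈ 5.0 years

5.0 years


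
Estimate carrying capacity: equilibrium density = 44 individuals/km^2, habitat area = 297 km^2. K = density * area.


K = 44 * 297 = 13068 individuals

13068 individuals


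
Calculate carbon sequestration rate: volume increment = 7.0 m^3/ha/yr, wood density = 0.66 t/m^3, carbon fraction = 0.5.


C = 7.0 * 0.66 * 0.5 = 2.31 t C/ha/yr

2.31 t C/ha/yr


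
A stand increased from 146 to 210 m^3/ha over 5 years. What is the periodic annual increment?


PAI = (V2 - V1) / period = (210 - 146) / 5 = 64 / 5 = 12.80 m^3/ha/yr

12.80 m^3/ha/yr


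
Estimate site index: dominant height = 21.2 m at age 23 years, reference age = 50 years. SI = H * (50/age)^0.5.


50/23 = 2.17391
(2.17391)^0.5 = 1.47442
SI = 21.2 * 1.47442 = 31.2577 ≈ 31.3 m

31.3 m


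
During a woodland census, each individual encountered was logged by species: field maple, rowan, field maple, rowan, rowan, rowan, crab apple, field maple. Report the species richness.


Total individuals logged = 8
Distinct species (count of individuals): field maple (3), rowan (4), crab apple (1)
Species richness = number of distinct species = 3

3


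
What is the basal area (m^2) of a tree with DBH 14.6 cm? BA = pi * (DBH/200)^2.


D/200 = 14.6/200 = 0.073 m
(D/200)^2 = 0.073^2 = 0.005329
BA = 3.141593 * 0.005329 = 0.0167415 ≈ 0.0167 m^2

0.0167 m^2


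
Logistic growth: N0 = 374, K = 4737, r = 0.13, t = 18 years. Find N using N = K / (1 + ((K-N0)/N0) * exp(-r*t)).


(K - N0)/N0 = (4737 - 374)/374 = 4363/374 = 11.6658
r*t = 0.13 * 18 = 2.34; exp(-2.34) = 0.0963276
11.6658 * 0.0963276 = 1.12374
1 + 1.12374 = 2.12374
N = 4737 / 2.12374 = 2230.50 ≈ 2231

2231


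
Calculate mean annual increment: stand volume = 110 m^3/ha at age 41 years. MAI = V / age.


MAI = 110 / 41 = 2.6829 ≈ 2.68 m^3/ha/yr

2.68 m^3/ha/yr


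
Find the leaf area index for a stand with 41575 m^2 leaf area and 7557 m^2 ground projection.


LAI = 41575 / 7557 = 5.5015 ≈ 5.50

5.50


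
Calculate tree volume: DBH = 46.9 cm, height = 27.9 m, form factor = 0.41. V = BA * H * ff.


(D/200)^2 = (46.9/200)^2 = 0.2345^2 = 0.05499025
BA = 3.141593 * 0.05499025 = 0.172757 m^2
V = 0.172757 * 27.9 * 0.41 = 1.97617 ≈ 1.976 m^3

1.976 m^3


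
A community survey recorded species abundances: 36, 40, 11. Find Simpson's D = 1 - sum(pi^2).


Total N = 36 + 40 + 11 = 87
Per-species terms:
  p = 36/87 = 0.413793; p^2 = 0.413793^2 = 0.171225
  p = 40/87 = 0.459770; p^2 = 0.459770^2 = 0.211388
  p = 11/87 = 0.126437; p^2 = 0.126437^2 = 0.015986
sum(p^2) = 0.171225 + 0.211388 + 0.015986 = 0.398599
D = 1 - 0.398599 = 0.601401 ≈ 0.6014

0.6014


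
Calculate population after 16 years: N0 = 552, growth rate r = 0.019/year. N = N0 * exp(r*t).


r*t = 0.019 * 16 = 0.304
exp(0.304) = 1.35527
N = 552 * 1.35527 = 748.109 ≈ 748

748


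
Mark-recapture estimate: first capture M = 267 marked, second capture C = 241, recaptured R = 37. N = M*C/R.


N = M * C / R = 267 * 241 / 37 = 64347 / 37 = 1739.11 ≈ 1739

1739 individuals


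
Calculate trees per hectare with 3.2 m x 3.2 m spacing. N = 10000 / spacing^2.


N = 10000 / 3.2^2 = 10000 / 10.24 = 976.563 ≈ 977 trees/ha

977 trees/ha


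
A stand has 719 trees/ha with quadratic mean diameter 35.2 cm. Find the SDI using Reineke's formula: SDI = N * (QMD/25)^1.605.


QMD/25 = 35.2/25 = 1.408
(1.408)^1.605 = exp(1.605 * ln(1.408)) = exp(1.605 * 0.342170) = exp(0.549183) = 1.73184
SDI = 719 * 1.73184 = 1245.19 ≈ 1245

1245


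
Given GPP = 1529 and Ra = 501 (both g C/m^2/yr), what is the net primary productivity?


NPP = GPP - Ra = 1529 - 501 = 1028 g C/m^2/yr

1028 g C/m^2/yr


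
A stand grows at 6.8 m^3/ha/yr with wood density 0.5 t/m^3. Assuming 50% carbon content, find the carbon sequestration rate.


C = 6.8 * 0.5 * 0.5 = 1.70 t C/ha/yr

1.70 t C/ha/yr


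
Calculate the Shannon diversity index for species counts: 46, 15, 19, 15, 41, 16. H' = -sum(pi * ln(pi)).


Total N = 46 + 15 + 19 + 15 + 41 + 16 = 152
Per-species terms:
  p = 46/152 = 0.302632; ln(p) = -1.195238; p*ln(p) = 0.302632 * (-1.195238) = -0.361717
  p = 15/152 = 0.098684; ln(p) = -2.315832; p*ln(p) = 0.098684 * (-2.315832) = -0.228536
  p = 19/152 = 0.125000; ln(p) = -2.079442; p*ln(p) = 0.125000 * (-2.079442) = -0.259930
  p = 15/152 = 0.098684; ln(p) = -2.315832; p*ln(p) = 0.098684 * (-2.315832) = -0.228536
  p = 41/152 = 0.269737; ln(p) = -1.310308; p*ln(p) = 0.269737 * (-1.310308) = -0.353439
  p = 16/152 = 0.105263; ln(p) = -2.251293; p*ln(p) = 0.105263 * (-2.251293) = -0.236978
sum(p*ln(p)) = (-0.361717) + (-0.228536) + (-0.259930) + (-0.228536) + (-0.353439) + (-0.236978) = -1.669136
H' = -(-1.669136) = 1.669136 ≈ 1.6691

1.6691


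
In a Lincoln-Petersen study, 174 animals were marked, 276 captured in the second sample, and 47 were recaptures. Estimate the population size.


N = M * C / R = 174 * 276 / 47 = 48024 / 47 = 1021.79 ≈ 1022

1022 individuals


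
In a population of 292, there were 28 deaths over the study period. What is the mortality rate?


Mortality rate = 28 / 292 = 0.095890 ≈ 0.0959

0.0959


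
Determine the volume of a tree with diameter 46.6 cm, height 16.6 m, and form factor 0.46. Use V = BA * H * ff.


(D/200)^2 = (46.6/200)^2 = 0.233^2 = 0.054289
BA = 3.141593 * 0.054289 = 0.170554 m^2
V = 0.170554 * 16.6 * 0.46 = 1.30235 ≈ 1.302 m^3

1.302 m^3


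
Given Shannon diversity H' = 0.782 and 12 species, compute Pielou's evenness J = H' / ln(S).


ln(12) = 2.48491
J = H' / ln(S) = 0.782 / 2.48491 = 0.314700 ≈ 0.3147

0.3147


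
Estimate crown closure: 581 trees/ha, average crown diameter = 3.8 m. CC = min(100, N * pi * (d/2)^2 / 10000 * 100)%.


(d/2)^2 = (3.8/2)^2 = 1.9^2 = 3.61
Crown area = 3.141593 * 3.61 = 11.3412 m^2
N * area / 10000 * 100 = 581 * 11.3412 / 10000 * 100 = 65.8924
CC = min(100, 65.8924) = 65.8924 ≈ 65.9%

65.9%


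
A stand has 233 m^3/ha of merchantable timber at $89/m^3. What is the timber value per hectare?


Value = 233 * 89 = $20737/ha

$20737/ha


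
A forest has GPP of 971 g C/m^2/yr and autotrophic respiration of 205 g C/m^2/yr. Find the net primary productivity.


NPP = GPP - Ra = 971 - 205 = 766 g C/m^2/yr

766 g C/m^2/yr


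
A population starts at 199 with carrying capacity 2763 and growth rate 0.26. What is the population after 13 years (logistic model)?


(K - N0)/N0 = (2763 - 199)/199 = 2564/199 = 12.8844
r*t = 0.26 * 13 = 3.38; exp(-3.38) = 0.0340475
12.8844 * 0.0340475 = 0.438682
1 + 0.438682 = 1.43868
N = 2763 / 1.43868 = 1920.51 ≈ 1921

1921


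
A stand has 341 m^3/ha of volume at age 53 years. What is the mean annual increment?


MAI = 341 / 53 = 6.4340 ≈ 6.43 m^3/ha/yr

6.43 m^3/ha/yr


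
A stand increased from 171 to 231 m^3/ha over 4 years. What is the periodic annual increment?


PAI = (V2 - V1) / period = (231 - 171) / 4 = 60 / 4 = 15.00 m^3/ha/yr

15.00 m^3/ha/yr


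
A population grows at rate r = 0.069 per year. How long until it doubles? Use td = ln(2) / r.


td = ln(2) / 0.069 = 0.693147 / 0.069 = 10.0456 ≈ 10.0 years

10.0 years


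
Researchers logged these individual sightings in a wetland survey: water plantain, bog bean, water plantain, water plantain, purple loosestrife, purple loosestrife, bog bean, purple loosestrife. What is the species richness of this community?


Total individuals logged = 8
Distinct species (count of individuals): water plantain (3), bog bean (2), purple loosestrife (3)
Species richness = number of distinct species = 3

3


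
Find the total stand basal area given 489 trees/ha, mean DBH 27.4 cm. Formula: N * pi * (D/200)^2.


(D/200)^2 = (27.4/200)^2 = 0.137^2 = 0.018769
Individual BA = 3.141593 * 0.018769 = 0.0589646 m^2
Stand BA = 489 * 0.0589646 = 28.8337 ≈ 28.83 m^2/ha

28.83 m^2/ha


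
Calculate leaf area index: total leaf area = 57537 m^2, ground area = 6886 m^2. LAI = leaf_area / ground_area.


LAI = 57537 / 6886 = 8.3556 ≈ 8.36

8.36


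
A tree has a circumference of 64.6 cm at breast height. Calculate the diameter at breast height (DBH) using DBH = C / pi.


DBH = C / pi = 64.6 / 3.141593 = 20.5628 ≈ 20.56 cm

20.56 cm


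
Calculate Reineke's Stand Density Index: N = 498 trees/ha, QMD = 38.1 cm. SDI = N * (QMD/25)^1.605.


QMD/25 = 38.1/25 = 1.524
(1.524)^1.605 = exp(1.605 * ln(1.524)) = exp(1.605 * 0.421338) = exp(0.676247) = 1.96648
SDI = 498 * 1.96648 = 979.307 ≈ 979

979


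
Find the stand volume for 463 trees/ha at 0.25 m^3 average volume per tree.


V_stand = 463 * 0.25 = 115.75 ≈ 115.8 m^3/ha

115.8 m^3/ha


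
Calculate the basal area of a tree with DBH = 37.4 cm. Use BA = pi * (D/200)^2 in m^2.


D/200 = 37.4/200 = 0.187 m
(D/200)^2 = 0.187^2 = 0.034969
BA = 3.141593 * 0.034969 = 0.109858 ≈ 0.1099 m^2

0.1099 m^2


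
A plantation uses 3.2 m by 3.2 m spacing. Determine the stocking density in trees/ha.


N = 10000 / 3.2^2 = 10000 / 10.24 = 976.563 ≈ 977 trees/ha

977 trees/ha


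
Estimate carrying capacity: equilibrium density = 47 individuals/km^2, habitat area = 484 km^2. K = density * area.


K = 47 * 484 = 22748 individuals

22748 individuals


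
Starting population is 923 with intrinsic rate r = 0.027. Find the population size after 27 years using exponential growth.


r*t = 0.027 * 27 = 0.729
exp(0.729) = 2.07301
N = 923 * 2.07301 = 1913.39 ≈ 1913

1913


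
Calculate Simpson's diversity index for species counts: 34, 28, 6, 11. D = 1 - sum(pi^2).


Total N = 34 + 28 + 6 + 11 = 79
Per-species terms:
  p = 34/79 = 0.430380; p^2 = 0.430380^2 = 0.185227
  p = 28/79 = 0.354430; p^2 = 0.354430^2 = 0.125621
  p = 6/79 = 0.075949; p^2 = 0.075949^2 = 0.005768
  p = 11/79 = 0.139241; p^2 = 0.139241^2 = 0.019388
sum(p^2) = 0.185227 + 0.125621 + 0.005768 + 0.019388 = 0.336004
D = 1 - 0.336004 = 0.663996 ≈ 0.6640

0.6640


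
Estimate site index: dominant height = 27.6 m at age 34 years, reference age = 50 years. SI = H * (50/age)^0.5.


50/34 = 1.47059
(1.47059)^0.5 = 1.21268
SI = 27.6 * 1.21268 = 33.4700 ≈ 33.5 m

33.5 m


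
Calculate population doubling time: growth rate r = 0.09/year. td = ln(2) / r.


td = ln(2) / 0.09 = 0.693147 / 0.09 = 7.70163 ≈ 7.7 years

7.7 years


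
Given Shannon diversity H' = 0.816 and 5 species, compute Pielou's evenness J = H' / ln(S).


ln(5) = 1.60944
J = H' / ln(S) = 0.816 / 1.60944 = 0.507009 ≈ 0.5070

0.5070


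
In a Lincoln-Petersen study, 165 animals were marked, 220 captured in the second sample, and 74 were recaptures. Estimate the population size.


N = M * C / R = 165 * 220 / 74 = 36300 / 74 = 490.54 ≈ 491

491 individuals


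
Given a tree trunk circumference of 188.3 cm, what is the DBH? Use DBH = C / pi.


DBH = C / pi = 188.3 / 3.141593 = 59.9377 ≈ 59.94 cm

59.94 cm


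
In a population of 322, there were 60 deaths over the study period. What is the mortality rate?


Mortality rate = 60 / 322 = 0.186335 ≈ 0.1863

0.1863


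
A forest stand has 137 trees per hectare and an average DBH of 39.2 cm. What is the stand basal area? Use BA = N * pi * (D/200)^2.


(D/200)^2 = (39.2/200)^2 = 0.196^2 = 0.038416
Individual BA = 3.141593 * 0.038416 = 0.120687 m^2
Stand BA = 137 * 0.120687 = 16.5341 ≈ 16.53 m^2/ha

16.53 m^2/ha


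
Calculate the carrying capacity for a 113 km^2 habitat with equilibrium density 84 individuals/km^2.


K = 84 * 113 = 9492 individuals

9492 individuals


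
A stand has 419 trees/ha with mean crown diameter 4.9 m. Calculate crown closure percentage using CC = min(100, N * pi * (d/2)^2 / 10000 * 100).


(d/2)^2 = (4.9/2)^2 = 2.45^2 = 6.0025
Crown area = 3.141593 * 6.0025 = 18.8574 m^2
N * area / 10000 * 100 = 419 * 18.8574 / 10000 * 100 = 79.0125
CC = min(100, 79.0125) = 79.0125 ≈ 79.0%

79.0%


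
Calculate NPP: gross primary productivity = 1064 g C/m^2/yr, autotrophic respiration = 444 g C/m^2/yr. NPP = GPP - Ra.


NPP = GPP - Ra = 1064 - 444 = 620 g C/m^2/yr

620 g C/m^2/yr


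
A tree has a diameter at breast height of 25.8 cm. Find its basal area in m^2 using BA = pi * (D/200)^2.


D/200 = 25.8/200 = 0.129 m
(D/200)^2 = 0.129^2 = 0.016641
BA = 3.141593 * 0.016641 = 0.0522792 ≈ 0.0523 m^2

0.0523 m^2


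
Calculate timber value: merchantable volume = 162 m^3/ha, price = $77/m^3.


Value = 162 * 77 = $12474/ha

$12474/ha


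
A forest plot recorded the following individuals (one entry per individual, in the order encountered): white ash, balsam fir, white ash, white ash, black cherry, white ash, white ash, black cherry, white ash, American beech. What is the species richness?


Total individuals logged = 10
Distinct species (count of individuals): white ash (6), balsam fir (1), black cherry (2), American beech (1)
Species richness = number of distinct species = 4

4


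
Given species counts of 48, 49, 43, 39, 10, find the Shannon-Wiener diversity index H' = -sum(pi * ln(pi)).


Total N = 48 + 49 + 43 + 39 + 10 = 189
Per-species terms:
  p = 48/189 = 0.253968; ln(p) = -1.370547; p*ln(p) = 0.253968 * (-1.370547) = -0.348075
  p = 49/189 = 0.259259; ln(p) = -1.349928; p*ln(p) = 0.259259 * (-1.349928) = -0.349981
  p = 43/189 = 0.227513; ln(p) = -1.480548; p*ln(p) = 0.227513 * (-1.480548) = -0.336844
  p = 39/189 = 0.206349; ln(p) = -1.578186; p*ln(p) = 0.206349 * (-1.578186) = -0.325657
  p = 10/189 = 0.052910; ln(p) = -2.939163; p*ln(p) = 0.052910 * (-2.939163) = -0.155511
sum(p*ln(p)) = (-0.348075) + (-0.349981) + (-0.336844) + (-0.325657) + (-0.155511) = -1.516068
H' = -(-1.516068) = 1.516068 ≈ 1.5161

1.5161


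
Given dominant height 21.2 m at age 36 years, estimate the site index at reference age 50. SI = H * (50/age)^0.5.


50/36 = 1.38889
(1.38889)^0.5 = 1.17851
SI = 21.2 * 1.17851 = 24.9844 ≈ 25.0 m

25.0 m


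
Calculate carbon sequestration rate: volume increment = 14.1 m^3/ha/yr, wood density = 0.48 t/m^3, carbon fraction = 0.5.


C = 14.1 * 0.48 * 0.5 = 3.384 ≈ 3.38 t C/ha/yr

3.38 t C/ha/yr


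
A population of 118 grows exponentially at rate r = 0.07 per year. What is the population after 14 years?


r*t = 0.07 * 14 = 0.98
exp(0.98) = 2.66446
N = 118 * 2.66446 = 314.406 ≈ 314

314


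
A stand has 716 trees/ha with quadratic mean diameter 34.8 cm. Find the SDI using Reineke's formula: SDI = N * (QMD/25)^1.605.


QMD/25 = 34.8/25 = 1.392
(1.392)^1.605 = exp(1.605 * ln(1.392)) = exp(1.605 * 0.330742) = exp(0.530841) = 1.70036
SDI = 716 * 1.70036 = 1217.46 ≈ 1217

1217


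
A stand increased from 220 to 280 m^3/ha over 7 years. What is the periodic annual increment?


PAI = (V2 - V1) / period = (280 - 220) / 7 = 60 / 7 = 8.5714 ≈ 8.57 m^3/ha/yr

8.57 m^3/ha/yr


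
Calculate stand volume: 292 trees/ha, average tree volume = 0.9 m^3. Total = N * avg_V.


V_stand = 292 * 0.9 = 262.8 m^3/ha

262.8 m^3/ha


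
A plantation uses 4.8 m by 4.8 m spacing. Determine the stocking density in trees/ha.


N = 10000 / 4.8^2 = 10000 / 23.04 = 434.028 ≈ 434 trees/ha

434 trees/ha


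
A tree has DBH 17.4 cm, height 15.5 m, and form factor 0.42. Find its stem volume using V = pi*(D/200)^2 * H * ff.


(D/200)^2 = (17.4/200)^2 = 0.087^2 = 0.007569
BA = 3.141593 * 0.007569 = 0.0237787 m^2
V = 0.0237787 * 15.5 * 0.42 = 0.154799 ≈ 0.155 m^3

0.155 m^3


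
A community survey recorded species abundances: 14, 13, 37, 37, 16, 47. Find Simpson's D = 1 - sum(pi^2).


Total N = 14 + 13 + 37 + 37 + 16 + 47 = 164
Per-species terms:
  p = 14/164 = 0.085366; p^2 = 0.085366^2 = 0.007287
  p = 13/164 = 0.079268; p^2 = 0.079268^2 = 0.006283
  p = 37/164 = 0.225610; p^2 = 0.225610^2 = 0.050900
  p = 37/164 = 0.225610; p^2 = 0.225610^2 = 0.050900
  p = 16/164 = 0.097561; p^2 = 0.097561^2 = 0.009518
  p = 47/164 = 0.286585; p^2 = 0.286585^2 = 0.082131
sum(p^2) = 0.007287 + 0.006283 + 0.050900 + 0.050900 + 0.009518 + 0.082131 = 0.207019
D = 1 - 0.207019 = 0.792981 ≈ 0.7930

0.7930


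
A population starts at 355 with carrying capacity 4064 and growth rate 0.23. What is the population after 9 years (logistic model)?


(K - N0)/N0 = (4064 - 355)/355 = 3709/355 = 10.4479
r*t = 0.23 * 9 = 2.07; exp(-2.07) = 0.126186
10.4479 * 0.126186 = 1.31838
1 + 1.31838 = 2.31838
N = 4064 / 2.31838 = 1752.95 ≈ 1753

1753


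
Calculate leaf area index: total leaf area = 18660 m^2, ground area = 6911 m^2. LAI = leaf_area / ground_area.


LAI = 18660 / 6911 = 2.7000 ≈ 2.70

2.70


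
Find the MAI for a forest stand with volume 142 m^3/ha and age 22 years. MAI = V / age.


MAI = 142 / 22 = 6.4545 ≈ 6.45 m^3/ha/yr

6.45 m^3/ha/yr


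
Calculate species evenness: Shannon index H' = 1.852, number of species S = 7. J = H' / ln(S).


ln(7) = 1.94591
J = H' / ln(S) = 1.852 / 1.94591 = 0.951740 ≈ 0.9517

0.9517


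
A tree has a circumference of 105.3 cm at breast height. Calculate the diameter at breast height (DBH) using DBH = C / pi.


DBH = C / pi = 105.3 / 3.141593 = 33.5180 ≈ 33.52 cm

33.52 cm


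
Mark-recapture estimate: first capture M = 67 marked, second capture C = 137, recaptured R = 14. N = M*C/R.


N = M * C / R = 67 * 137 / 14 = 9179 / 14 = 655.64 ≈ 656

656 individuals


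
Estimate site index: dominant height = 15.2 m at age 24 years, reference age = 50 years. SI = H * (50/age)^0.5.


50/24 = 2.08333
(2.08333)^0.5 = 1.44337
SI = 15.2 * 1.44337 = 21.9392 ≈ 21.9 m

21.9 m


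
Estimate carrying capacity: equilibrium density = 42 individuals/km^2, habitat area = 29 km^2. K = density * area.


K = 42 * 29 = 1218 individuals

1218 individuals


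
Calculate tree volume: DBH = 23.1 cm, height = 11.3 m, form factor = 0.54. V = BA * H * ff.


(D/200)^2 = (23.1/200)^2 = 0.1155^2 = 0.01334025
BA = 3.141593 * 0.01334025 = 0.0419096 m^2
V = 0.0419096 * 11.3 * 0.54 = 0.255732 ≈ 0.256 m^3

0.256 m^3


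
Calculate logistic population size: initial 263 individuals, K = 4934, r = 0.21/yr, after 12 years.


(K - N0)/N0 = (4934 - 263)/263 = 4671/263 = 17.7605
r*t = 0.21 * 12 = 2.52; exp(-2.52) = 0.0804596
17.7605 * 0.0804596 = 1.42900
1 + 1.42900 = 2.42900
N = 4934 / 2.42900 = 2031.29 ≈ 2031

2031


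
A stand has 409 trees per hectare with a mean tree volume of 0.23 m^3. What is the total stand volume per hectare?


V_stand = 409 * 0.23 = 94.07 ≈ 94.1 m^3/ha

94.1 m^3/ha


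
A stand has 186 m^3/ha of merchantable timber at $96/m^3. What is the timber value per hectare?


Value = 186 * 96 = $17856/ha

$17856/ha


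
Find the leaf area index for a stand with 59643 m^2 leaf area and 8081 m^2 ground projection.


LAI = 59643 / 8081 = 7.3806 ≈ 7.38

7.38


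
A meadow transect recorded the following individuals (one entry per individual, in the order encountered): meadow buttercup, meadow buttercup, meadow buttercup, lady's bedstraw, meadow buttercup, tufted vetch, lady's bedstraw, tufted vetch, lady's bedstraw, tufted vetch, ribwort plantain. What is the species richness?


Total individuals logged = 11
Distinct species (count of individuals): meadow buttercup (4), lady's bedstraw (3), tufted vetch (3), ribwort plantain (1)
Species richness = number of distinct species = 4

4


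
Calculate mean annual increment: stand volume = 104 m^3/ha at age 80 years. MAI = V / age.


MAI = 104 / 80 = 1.30 m^3/ha/yr

1.30 m^3/ha/yr


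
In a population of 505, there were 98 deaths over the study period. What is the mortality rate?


Mortality rate = 98 / 505 = 0.194059 ≈ 0.1941

0.1941


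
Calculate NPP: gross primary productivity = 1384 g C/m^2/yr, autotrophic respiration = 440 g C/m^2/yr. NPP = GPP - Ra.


NPP = GPP - Ra = 1384 - 440 = 944 g C/m^2/yr

944 g C/m^2/yr


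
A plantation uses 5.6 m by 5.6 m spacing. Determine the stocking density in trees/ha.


N = 10000 / 5.6^2 = 10000 / 31.36 = 318.878 ≈ 319 trees/ha

319 trees/ha


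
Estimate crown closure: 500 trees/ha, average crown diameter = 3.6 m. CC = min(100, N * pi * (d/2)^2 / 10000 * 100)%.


(d/2)^2 = (3.6/2)^2 = 1.8^2 = 3.24
Crown area = 3.141593 * 3.24 = 10.1788 m^2
N * area / 10000 * 100 = 500 * 10.1788 / 10000 * 100 = 50.8940
CC = min(100, 50.8940) = 50.8940 ≈ 50.9%

50.9%


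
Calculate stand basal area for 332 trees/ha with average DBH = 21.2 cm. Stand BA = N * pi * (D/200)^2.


(D/200)^2 = (21.2/200)^2 = 0.106^2 = 0.011236
Individual BA = 3.141593 * 0.011236 = 0.0352989 m^2
Stand BA = 332 * 0.0352989 = 11.7192 ≈ 11.72 m^2/ha

11.72 m^2/ha


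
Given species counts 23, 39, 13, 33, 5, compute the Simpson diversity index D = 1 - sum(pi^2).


Total N = 23 + 39 + 13 + 33 + 5 = 113
Per-species terms:
  p = 23/113 = 0.203540; p^2 = 0.203540^2 = 0.041429
  p = 39/113 = 0.345133; p^2 = 0.345133^2 = 0.119117
  p = 13/113 = 0.115044; p^2 = 0.115044^2 = 0.013235
  p = 33/113 = 0.292035; p^2 = 0.292035^2 = 0.085284
  p = 5/113 = 0.044248; p^2 = 0.044248^2 = 0.001958
sum(p^2) = 0.041429 + 0.119117 + 0.013235 + 0.085284 + 0.001958 = 0.261023
D = 1 - 0.261023 = 0.738977 ≈ 0.7390

0.7390


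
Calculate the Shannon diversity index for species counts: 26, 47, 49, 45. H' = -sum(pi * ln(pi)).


Total N = 26 + 47 + 49 + 45 = 167
Per-species terms:
  p = 26/167 = 0.155689; ln(p) = -1.859895; p*ln(p) = 0.155689 * (-1.859895) = -0.289565
  p = 47/167 = 0.281437; ln(p) = -1.267847; p*ln(p) = 0.281437 * (-1.267847) = -0.356819
  p = 49/167 = 0.293413; ln(p) = -1.226174; p*ln(p) = 0.293413 * (-1.226174) = -0.359775
  p = 45/167 = 0.269461; ln(p) = -1.311332; p*ln(p) = 0.269461 * (-1.311332) = -0.353353
sum(p*ln(p)) = (-0.289565) + (-0.356819) + (-0.359775) + (-0.353353) = -1.359512
H' = -(-1.359512) = 1.359512 ≈ 1.3595

1.3595


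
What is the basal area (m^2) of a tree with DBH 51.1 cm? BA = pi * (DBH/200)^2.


D/200 = 51.1/200 = 0.2555 m
(D/200)^2 = 0.2555^2 = 0.06528025
BA = 3.141593 * 0.06528025 = 0.205084 ≈ 0.2051 m^2

0.2051 m^2


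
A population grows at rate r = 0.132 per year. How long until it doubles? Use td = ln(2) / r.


td = ln(2) / 0.132 = 0.693147 / 0.132 = 5.25111 ≈ 5.3 years

5.3 years


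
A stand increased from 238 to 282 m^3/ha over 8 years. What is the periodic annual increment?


PAI = (V2 - V1) / period = (282 - 238) / 8 = 44 / 8 = 5.50 m^3/ha/yr

5.50 m^3/ha/yr


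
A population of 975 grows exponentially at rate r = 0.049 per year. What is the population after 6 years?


r*t = 0.049 * 6 = 0.294
exp(0.294) = 1.34178
N = 975 * 1.34178 = 1308.24 ≈ 1308

1308


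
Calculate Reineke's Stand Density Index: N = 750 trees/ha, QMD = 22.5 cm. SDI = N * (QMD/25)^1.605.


QMD/25 = 22.5/25 = 0.9
(0.9)^1.605 = exp(1.605 * ln(0.9)) = exp(1.605 * (-0.105361)) = exp(-0.169104) = 0.844421
SDI = 750 * 0.844421 = 633.316 ≈ 633

633


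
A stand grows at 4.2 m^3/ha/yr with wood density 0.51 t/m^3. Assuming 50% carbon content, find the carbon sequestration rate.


C = 4.2 * 0.51 * 0.5 = 1.071 ≈ 1.07 t C/ha/yr

1.07 t C/ha/yr


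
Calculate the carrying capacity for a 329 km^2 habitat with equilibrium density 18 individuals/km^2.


K = 18 * 329 = 5922 individuals

5922 individuals


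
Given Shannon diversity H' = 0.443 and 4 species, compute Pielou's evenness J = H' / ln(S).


ln(4) = 1.38629
J = H' / ln(S) = 0.443 / 1.38629 = 0.319558 ≈ 0.3196

0.3196


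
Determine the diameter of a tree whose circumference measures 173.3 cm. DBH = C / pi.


DBH = C / pi = 173.3 / 3.141593 = 55.1631 ≈ 55.16 cm

55.16 cm


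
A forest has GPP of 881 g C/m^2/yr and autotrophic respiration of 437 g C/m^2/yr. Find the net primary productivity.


NPP = GPP - Ra = 881 - 437 = 444 g C/m^2/yr

444 g C/m^2/yr


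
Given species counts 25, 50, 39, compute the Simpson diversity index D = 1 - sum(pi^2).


Total N = 25 + 50 + 39 = 114
Per-species terms:
  p = 25/114 = 0.219298; p^2 = 0.219298^2 = 0.048092
  p = 50/114 = 0.438596; p^2 = 0.438596^2 = 0.192366
  p = 39/114 = 0.342105; p^2 = 0.342105^2 = 0.117036
sum(p^2) = 0.048092 + 0.192366 + 0.117036 = 0.357494
D = 1 - 0.357494 = 0.642506 ≈ 0.6425

0.6425


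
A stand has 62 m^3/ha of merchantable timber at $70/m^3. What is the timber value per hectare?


Value = 62 * 70 = $4340/ha

$4340/ha


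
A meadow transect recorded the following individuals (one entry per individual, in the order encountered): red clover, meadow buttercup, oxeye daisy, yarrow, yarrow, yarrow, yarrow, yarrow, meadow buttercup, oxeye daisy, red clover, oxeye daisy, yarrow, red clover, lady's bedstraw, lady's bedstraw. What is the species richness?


Total individuals logged = 16
Distinct species (count of individuals): red clover (3), meadow buttercup (2), oxeye daisy (3), yarrow (6), lady's bedstraw (2)
Species richness = number of distinct species = 5

5


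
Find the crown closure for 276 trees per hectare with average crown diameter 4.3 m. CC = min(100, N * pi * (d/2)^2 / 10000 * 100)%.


(d/2)^2 = (4.3/2)^2 = 2.15^2 = 4.6225
Crown area = 3.141593 * 4.6225 = 14.5220 m^2
N * area / 10000 * 100 = 276 * 14.5220 / 10000 * 100 = 40.0807
CC = min(100, 40.0807) = 40.0807 ≈ 40.1%

40.1%


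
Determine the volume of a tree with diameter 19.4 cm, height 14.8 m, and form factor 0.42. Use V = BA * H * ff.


(D/200)^2 = (19.4/200)^2 = 0.097^2 = 0.009409
BA = 3.141593 * 0.009409 = 0.0295592 m^2
V = 0.0295592 * 14.8 * 0.42 = 0.183740 ≈ 0.184 m^3

0.184 m^3


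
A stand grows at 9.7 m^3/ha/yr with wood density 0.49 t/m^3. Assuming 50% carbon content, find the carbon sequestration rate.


C = 9.7 * 0.49 * 0.5 = 2.3765 ≈ 2.38 t C/ha/yr

2.38 t C/ha/yr


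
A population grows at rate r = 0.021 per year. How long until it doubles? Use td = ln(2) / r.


td = ln(2) / 0.021 = 0.693147 / 0.021 = 33.0070 ≈ 33.0 years

33.0 years


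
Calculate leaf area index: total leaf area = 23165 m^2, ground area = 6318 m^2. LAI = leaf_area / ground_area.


LAI = 23165 / 6318 = 3.6665 ≈ 3.67

3.67


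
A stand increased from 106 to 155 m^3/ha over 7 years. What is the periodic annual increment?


PAI = (V2 - V1) / period = (155 - 106) / 7 = 49 / 7 = 7.00 m^3/ha/yr

7.00 m^3/ha/yr


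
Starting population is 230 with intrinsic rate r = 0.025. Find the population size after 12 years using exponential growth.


r*t = 0.025 * 12 = 0.3
exp(0.3) = 1.34986
N = 230 * 1.34986 = 310.468 ≈ 310

310


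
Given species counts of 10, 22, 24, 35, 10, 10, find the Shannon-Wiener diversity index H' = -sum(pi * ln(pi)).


Total N = 10 + 22 + 24 + 35 + 10 + 10 = 111
Per-species terms:
  p = 10/111 = 0.090090; ln(p) = -2.406946; p*ln(p) = 0.090090 * (-2.406946) = -0.216842
  p = 22/111 = 0.198198; ln(p) = -1.618489; p*ln(p) = 0.198198 * (-1.618489) = -0.320781
  p = 24/111 = 0.216216; ln(p) = -1.531477; p*ln(p) = 0.216216 * (-1.531477) = -0.331130
  p = 35/111 = 0.315315; ln(p) = -1.154183; p*ln(p) = 0.315315 * (-1.154183) = -0.363931
  p = 10/111 = 0.090090; ln(p) = -2.406946; p*ln(p) = 0.090090 * (-2.406946) = -0.216842
  p = 10/111 = 0.090090; ln(p) = -2.406946; p*ln(p) = 0.090090 * (-2.406946) = -0.216842
sum(p*ln(p)) = (-0.216842) + (-0.320781) + (-0.331130) + (-0.363931) + (-0.216842) + (-0.216842) = -1.666368
H' = -(-1.666368) = 1.666368 ≈ 1.6664

1.6664


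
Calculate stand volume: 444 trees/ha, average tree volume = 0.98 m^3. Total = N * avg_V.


V_stand = 444 * 0.98 = 435.12 ≈ 435.1 m^3/ha

435.1 m^3/ha


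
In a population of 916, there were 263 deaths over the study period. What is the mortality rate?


Mortality rate = 263 / 916 = 0.287118 ≈ 0.2871

0.2871


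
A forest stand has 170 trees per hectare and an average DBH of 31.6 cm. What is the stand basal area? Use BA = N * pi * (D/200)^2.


(D/200)^2 = (31.6/200)^2 = 0.158^2 = 0.024964
Individual BA = 3.141593 * 0.024964 = 0.0784267 m^2
Stand BA = 170 * 0.0784267 = 13.3325 ≈ 13.33 m^2/ha

13.33 m^2/ha


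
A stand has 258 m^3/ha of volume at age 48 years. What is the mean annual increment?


MAI = 258 / 48 = 5.3750 ≈ 5.38 m^3/ha/yr

5.38 m^3/ha/yr


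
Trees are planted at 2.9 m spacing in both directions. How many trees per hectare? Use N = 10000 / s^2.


N = 10000 / 2.9^2 = 10000 / 8.41 = 1189.06 ≈ 1189 trees/ha

1189 trees/ha


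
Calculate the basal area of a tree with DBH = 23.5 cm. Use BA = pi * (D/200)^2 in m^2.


D/200 = 23.5/200 = 0.1175 m
(D/200)^2 = 0.1175^2 = 0.01380625
BA = 3.141593 * 0.01380625 = 0.0433736 ≈ 0.0434 m^2

0.0434 m^2


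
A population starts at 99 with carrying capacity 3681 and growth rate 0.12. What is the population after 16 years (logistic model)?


(K - N0)/N0 = (3681 - 99)/99 = 3582/99 = 36.1818
r*t = 0.12 * 16 = 1.92; exp(-1.92) = 0.146607
36.1818 * 0.146607 = 5.30451
1 + 5.30451 = 6.30451
N = 3681 / 6.30451 = 583.868 ≈ 584

584


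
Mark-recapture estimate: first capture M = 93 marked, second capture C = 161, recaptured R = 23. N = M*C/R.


N = M * C / R = 93 * 161 / 23 = 14973 / 23 = 651

651 individuals


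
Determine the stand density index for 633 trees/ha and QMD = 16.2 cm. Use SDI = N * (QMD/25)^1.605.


QMD/25 = 16.2/25 = 0.648
(0.648)^1.605 = exp(1.605 * ln(0.648)) = exp(1.605 * (-0.433865)) = exp(-0.696353) = 0.498400
SDI = 633 * 0.498400 = 315.487 ≈ 315

315


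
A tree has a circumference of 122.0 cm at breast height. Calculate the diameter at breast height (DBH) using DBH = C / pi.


DBH = C / pi = 122.0 / 3.141593 = 38.8338 ≈ 38.83 cm

38.83 cm


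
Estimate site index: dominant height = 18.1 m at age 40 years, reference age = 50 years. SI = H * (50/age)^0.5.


50/40 = 1.25000
(1.25000)^0.5 = 1.11803
SI = 18.1 * 1.11803 = 20.2363 ≈ 20.2 m

20.2 m


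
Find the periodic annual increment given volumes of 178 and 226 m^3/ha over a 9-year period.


PAI = (V2 - V1) / period = (226 - 178) / 9 = 48 / 9 = 5.3333 ≈ 5.33 m^3/ha/yr

5.33 m^3/ha/yr


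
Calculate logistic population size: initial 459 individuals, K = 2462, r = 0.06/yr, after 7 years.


(K - N0)/N0 = (2462 - 459)/459 = 2003/459 = 4.36383
r*t = 0.06 * 7 = 0.42; exp(-0.42) = 0.657047
4.36383 * 0.657047 = 2.86724
1 + 2.86724 = 3.86724
N = 2462 / 3.86724 = 636.630 ≈ 637

637


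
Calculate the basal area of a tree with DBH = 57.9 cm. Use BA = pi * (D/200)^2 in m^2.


D/200 = 57.9/200 = 0.2895 m
(D/200)^2 = 0.2895^2 = 0.08381025
BA = 3.141593 * 0.08381025 = 0.263298 ≈ 0.2633 m^2

0.2633 m^2


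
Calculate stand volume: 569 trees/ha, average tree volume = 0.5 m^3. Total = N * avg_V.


V_stand = 569 * 0.5 = 284.5 m^3/ha

284.5 m^3/ha


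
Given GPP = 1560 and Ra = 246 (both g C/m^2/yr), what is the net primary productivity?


NPP = GPP - Ra = 1560 - 246 = 1314 g C/m^2/yr

1314 g C/m^2/yr
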